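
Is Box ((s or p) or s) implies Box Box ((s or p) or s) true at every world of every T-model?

No, not valid

Tableau for the negation not (Box ((s or p) or s) implies Box Box ((s or p) or s)):
1. not (Box ((s or p) or s) implies Box Box ((s or p) or s)), 0
2. Box ((s or p) or s), 0
3. not Box Box ((s or p) or s), 0
4. (s or p) or s, 0
5. s, 0
6. not Box ((s or p) or s), 1
7. (s or p) or s, 1
8. s, 1
9. not ((s or p) or s), 2
10. not (s or p), 2
11. not s, 2
12. not p, 2
Accessibility: 0R0, 0R1, 1R1, 1R2, 2R2
The negation has an open branch (countermodel exists).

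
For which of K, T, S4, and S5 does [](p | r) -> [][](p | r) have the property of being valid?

S4, S5

T-tableau for the negation ~([](p | r) -> [][](p | r)):
1. ~([](p | r) -> [][](p | r)), 0
2. [](p | r), 0
3. ~[][](p | r), 0
4. p | r, 0
5. r, 0
6. ~[](p | r), 1
7. p | r, 1
8. r, 1
9. ~(p | r), 2
10. ~p, 2
11. ~r, 2
Accessibility: 0R0, 0R1, 1R1, 1R2, 2R2
Complete open branch: countermodel on a T-frame, so not valid in T, nor in K (the same frame is also a K-frame).
S4-tableau for the negation ~([](p | r) -> [][](p | r)):
1. ~([](p | r) -> [][](p | r)), 0
2. [](p | r), 0
3. ~[][](p | r), 0
4. p | r, 0
5. r, 0
6. ~[](p | r), 1
7. p | r, 1
8. r, 1
9. ~(p | r), 2
10. ~p, 2
11. ~r, 2
12. p | r, 2
13. r, 2
Accessibility: 0R0, 0R1, 0R2, 1R1, 1R2, 2R2
Branch closes: r and ~r both at 2.
Every branch closes (one shown): valid in S4, hence also in S5 (every theorem of S4 is a theorem of S5).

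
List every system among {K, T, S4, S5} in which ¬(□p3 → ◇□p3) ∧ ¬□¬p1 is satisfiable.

K-tableau for the formula:
1. ¬(□p3 → ◇□p3) ∧ ¬□¬p1, 0
2. ¬(□p3 → ◇□p3), 0
3. ¬□¬p1, 0
4. □p3, 0
5. ¬◇□p3, 0
6. p1, 1
7. p3, 1
8. ¬□p3, 1
9. ¬p3, 2
Accessibility: 0R1, 1R2
Complete open branch: satisfiable in K.
T-tableau for the formula:
1. ¬(□p3 → ◇□p3) ∧ ¬□¬p1, 0
2. ¬(□p3 → ◇□p3), 0
3. ¬□¬p1, 0
4. □p3, 0
5. ¬◇□p3, 0
6. p3, 0
7. ¬□p3, 0
8. p1, 1
9. p3, 1
10. ¬□p3, 1
11. ¬p3, 2
12. p3, 2
Accessibility: 0R0, 0R1, 0R2, 1R1, 2R2
Branch closes: p3 and ¬p3 both at 2.
Every branch closes (one shown): unsatisfiable in T, hence also in S4, S5 (every S4/S5-frame is a T-frame).

K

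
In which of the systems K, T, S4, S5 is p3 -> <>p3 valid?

T-tableau for the negation ~(p3 -> <>p3):
1. ~(p3 -> <>p3), 0
2. p3, 0
3. ~<>p3, 0
4. ~p3, 0
Accessibility: 0R0
Branch closes: p3 and ~p3 both at 0.
Every branch closes (one shown): valid in T, hence also in S4, S5 (every theorem of T is a theorem of S4 and S5).
K-tableau for the negation ~(p3 -> <>p3):
1. ~(p3 -> <>p3), 0
2. p3, 0
3. ~<>p3, 0
Complete open branch: countermodel on a K-frame, so not valid in K.

T, S4, S5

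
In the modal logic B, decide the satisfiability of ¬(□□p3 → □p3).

1. ¬(□□p3 → □p3), u
2. □□p3, u
3. ¬□p3, u
4. □p3, u
5. p3, u
6. ¬p3, v
7. □p3, v
8. p3, v
Accessibility: uRu, uRv, vRu, vRv
Branch closes: p3 and ¬p3 both at v.
All branches of the tableau close; one closing branch shown above.

Unsatisfiable (every branch closes)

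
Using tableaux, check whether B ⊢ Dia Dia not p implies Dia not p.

Tableau for the negation not (Dia Dia not p implies Dia not p):
1. not (Dia Dia not p implies Dia not p), u
2. Dia Dia not p, u
3. not Dia not p, u
4. p, u
5. Dia not p, v
6. p, v
7. not p, w
Accessibility: uRu, uRv, vRu, vRv, vRw, wRv, wRw
The negation has an open branch (countermodel exists).

Not valid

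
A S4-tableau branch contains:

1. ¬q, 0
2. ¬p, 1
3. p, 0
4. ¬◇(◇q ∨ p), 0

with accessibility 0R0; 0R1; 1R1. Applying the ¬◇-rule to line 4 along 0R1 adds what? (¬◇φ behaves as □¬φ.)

¬(◇q ∨ p), 1

¬◇φ behaves as □¬φ: propagate the negated body to each accessible world.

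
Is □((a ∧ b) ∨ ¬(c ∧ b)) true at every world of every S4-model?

Tableau for the negation ¬□((a ∧ b) ∨ ¬(c ∧ b)):
1. ¬□((a ∧ b) ∨ ¬(c ∧ b)), w0
2. ¬((a ∧ b) ∨ ¬(c ∧ b)), w1
3. ¬(a ∧ b), w1
4. c ∧ b, w1
5. c, w1
6. b, w1
7. ¬a, w1
Accessibility: w0Rw0, w0Rw1, w1Rw1
The negation has an open branch (countermodel exists).

Not valid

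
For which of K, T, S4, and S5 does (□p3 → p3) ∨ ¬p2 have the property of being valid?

T-tableau for the negation ¬((□p3 → p3) ∨ ¬p2):
1. ¬((□p3 → p3) ∨ ¬p2), w0
2. ¬(□p3 → p3), w0
3. p2, w0
4. □p3, w0
5. ¬p3, w0
6. p3, w0
Accessibility: w0Rw0
Branch closes: p3 and ¬p3 both at w0.
Every branch closes (one shown): valid in T, hence also in S4, S5 (every theorem of T is a theorem of S4 and S5).
K-tableau for the negation ¬((□p3 → p3) ∨ ¬p2):
1. ¬((□p3 → p3) ∨ ¬p2), w0
2. ¬(□p3 → p3), w0
3. p2, w0
4. □p3, w0
5. ¬p3, w0
Complete open branch: countermodel on a K-frame, so not valid in K.

T, S4, S5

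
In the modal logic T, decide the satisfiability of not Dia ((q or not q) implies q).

Satisfiable

1. not Dia ((q or not q) implies q), w0
2. not ((q or not q) implies q), w0
3. q or not q, w0
4. not q, w0
Accessibility: w0Rw0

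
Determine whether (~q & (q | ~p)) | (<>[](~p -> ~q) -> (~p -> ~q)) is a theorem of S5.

Tableau for the negation ~((~q & (q | ~p)) | (<>[](~p -> ~q) -> (~p -> ~q))):
1. ~((~q & (q | ~p)) | (<>[](~p -> ~q) -> (~p -> ~q))), 0
2. ~(~q & (q | ~p)), 0   [~|-rule on 1]
3. ~(<>[](~p -> ~q) -> (~p -> ~q)), 0   [~|-rule on 1]
4. <>[](~p -> ~q), 0   [~->-rule on 3]
5. ~(~p -> ~q), 0   [~->-rule on 3]
6. ~p, 0   [~->-rule on 5]
7. q, 0   [~->-rule on 5]
8. [](~p -> ~q), 1   [<>-rule on 4: fresh world 1, 0R1]
9. ~p -> ~q, 0   [[]-rule on 8 via 1R0]
10. ~p -> ~q, 1   [[]-rule on 8 via 1R1]
11. ~q, 0   [->-rule on 9 (branches; this branch)]
Accessibility: 0R0, 0R1, 1R0, 1R1
Branch closes: q and ~q both at 0.
Every branch of the negation's tableau closes; the branch above is one of them.

Valid in S5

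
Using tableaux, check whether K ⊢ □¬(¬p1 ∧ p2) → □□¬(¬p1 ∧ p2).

Invalid (countermodel exists)

Tableau for the negation ¬(□¬(¬p1 ∧ p2) → □□¬(¬p1 ∧ p2)):
1. ¬(□¬(¬p1 ∧ p2) → □□¬(¬p1 ∧ p2)), w0
2. □¬(¬p1 ∧ p2), w0   [¬→-rule on 1]
3. ¬□□¬(¬p1 ∧ p2), w0   [¬→-rule on 1]
4. ¬□¬(¬p1 ∧ p2), w1   [¬□-rule on 3: fresh world w1, w0Rw1]
5. ¬(¬p1 ∧ p2), w1   [□-rule on 2 via w0Rw1]
6. ¬p2, w1   [¬∧-rule on 5 (branches; this branch)]
7. ¬p1 ∧ p2, w2   [¬□-rule on 4: fresh world w2, w1Rw2]
8. ¬p1, w2   [∧-rule on 7]
9. p2, w2   [∧-rule on 7]
Accessibility: w0Rw1, w1Rw2
The negation has an open branch (countermodel exists).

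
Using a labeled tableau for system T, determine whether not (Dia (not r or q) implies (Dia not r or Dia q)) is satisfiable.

1. not (Dia (not r or q) implies (Dia not r or Dia q)), 0
2. Dia (not r or q), 0
3. not (Dia not r or Dia q), 0
4. not Dia not r, 0
5. not Dia q, 0
6. r, 0
7. not q, 0
8. not r or q, 1
9. r, 1
10. not q, 1
11. q, 1
Accessibility: 0R0, 0R1, 1R1
Branch closes: q and not q both at 1.
All branches of the tableau close; one closing branch shown above.

No, unsatisfiable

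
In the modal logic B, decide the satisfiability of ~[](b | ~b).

1. ~[](b | ~b), 0
2. ~(b | ~b), 1   [~[]-rule on 1: fresh world 1, 0R1]
3. ~b, 1   [~|-rule on 2]
4. b, 1   [~|-rule on 2]
Accessibility: 0R0, 0R1, 1R0, 1R1
Branch closes: b and ~b both at 1.
All branches of the tableau close; one closing branch shown above.

Unsatisfiable (every branch closes)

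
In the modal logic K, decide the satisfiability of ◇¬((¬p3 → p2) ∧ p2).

Satisfiable (open branch found)

1. ◇¬((¬p3 → p2) ∧ p2), w0
2. ¬((¬p3 → p2) ∧ p2), w1   [◇-rule on 1: fresh world w1, w0Rw1]
3. ¬p2, w1   [¬∧-rule on 2 (branches; this branch)]
Accessibility: w0Rw1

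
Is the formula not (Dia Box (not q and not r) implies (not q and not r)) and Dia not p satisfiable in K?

Satisfiable (open branch found)

1. not (Dia Box (not q and not r) implies (not q and not r)) and Dia not p, u
2. not (Dia Box (not q and not r) implies (not q and not r)), u
3. Dia not p, u
4. Dia Box (not q and not r), u
5. not (not q and not r), u
6. r, u
7. not p, v
8. Box (not q and not r), w
Accessibility: uRv, uRw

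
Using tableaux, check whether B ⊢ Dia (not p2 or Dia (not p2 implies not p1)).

Valid in B

Tableau for the negation not Dia (not p2 or Dia (not p2 implies not p1)):
1. not Dia (not p2 or Dia (not p2 implies not p1)), u
2. not (not p2 or Dia (not p2 implies not p1)), u
3. p2, u
4. not Dia (not p2 implies not p1), u
5. not (not p2 implies not p1), u
6. not p2, u
7. p1, u
Accessibility: uRu
Branch closes: p2 and not p2 both at u.
Every branch of the negation's tableau closes; the branch above is one of them.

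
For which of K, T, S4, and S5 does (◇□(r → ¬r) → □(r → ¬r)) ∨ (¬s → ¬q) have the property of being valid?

S5

S5-tableau for the negation ¬((◇□(r → ¬r) → □(r → ¬r)) ∨ (¬s → ¬q)):
1. ¬((◇□(r → ¬r) → □(r → ¬r)) ∨ (¬s → ¬q)), u
2. ¬(◇□(r → ¬r) → □(r → ¬r)), u
3. ¬(¬s → ¬q), u
4. ◇□(r → ¬r), u
5. ¬□(r → ¬r), u
6. ¬s, u
7. q, u
8. □(r → ¬r), v
9. r → ¬r, u
10. r → ¬r, v
11. ¬r, u
12. ¬r, v
13. ¬(r → ¬r), w
14. r, w
15. r → ¬r, w
16. ¬r, w
Accessibility: uRu, uRv, uRw, vRu, vRv, vRw, wRu, wRv, wRw
Branch closes: r and ¬r both at w.
Every branch closes (one shown): valid in S5.
S4-tableau for the negation ¬((◇□(r → ¬r) → □(r → ¬r)) ∨ (¬s → ¬q)):
1. ¬((◇□(r → ¬r) → □(r → ¬r)) ∨ (¬s → ¬q)), u
2. ¬(◇□(r → ¬r) → □(r → ¬r)), u
3. ¬(¬s → ¬q), u
4. ◇□(r → ¬r), u
5. ¬□(r → ¬r), u
6. ¬s, u
7. q, u
8. □(r → ¬r), v
9. r → ¬r, v
10. ¬r, v
11. ¬(r → ¬r), w
12. r, w
Accessibility: uRu, uRv, uRw, vRv, wRw
Complete open branch: countermodel on an S4-frame, so not valid in S4, nor in K, T (the same frame is also a K-frame and a T-frame).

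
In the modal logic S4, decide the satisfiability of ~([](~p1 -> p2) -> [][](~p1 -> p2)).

Unsatisfiable

1. ~([](~p1 -> p2) -> [][](~p1 -> p2)), w0
2. [](~p1 -> p2), w0
3. ~[][](~p1 -> p2), w0
4. ~p1 -> p2, w0
5. p2, w0
6. ~[](~p1 -> p2), w1
7. ~p1 -> p2, w1
8. p2, w1
9. ~(~p1 -> p2), w2
10. ~p1, w2
11. ~p2, w2
12. ~p1 -> p2, w2
13. p2, w2
Accessibility: w0Rw0, w0Rw1, w0Rw2, w1Rw1, w1Rw2, w2Rw2
Branch closes: p2 and ~p2 both at w2.
Every branch closes; the branch above is one of them.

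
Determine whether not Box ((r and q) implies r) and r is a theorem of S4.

Tableau for the negation not (not Box ((r and q) implies r) and r):
1. not (not Box ((r and q) implies r) and r), u
2. not r, u   [neg-and-rule on 1 (branches; this branch)]
Accessibility: uRu
The negation has an open branch (countermodel exists).

Not valid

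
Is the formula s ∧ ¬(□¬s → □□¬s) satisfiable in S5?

1. s ∧ ¬(□¬s → □□¬s), w0
2. s, w0   [∧-rule on 1]
3. ¬(□¬s → □□¬s), w0   [∧-rule on 1]
4. □¬s, w0   [¬→-rule on 3]
5. ¬□□¬s, w0   [¬→-rule on 3]
6. ¬s, w0   [□-rule on 4 via w0Rw0]
Accessibility: w0Rw0
Branch closes: s and ¬s both at w0.
All branches of the tableau close; one closing branch shown above.

Unsatisfiable (every branch closes)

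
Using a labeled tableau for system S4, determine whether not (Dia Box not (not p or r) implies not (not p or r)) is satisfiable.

Yes, satisfiable

1. not (Dia Box not (not p or r) implies not (not p or r)), w0
2. Dia Box not (not p or r), w0   [neg-implies-rule on 1]
3. not p or r, w0   [neg-implies-rule on 1]
4. r, w0   [or-rule on 3 (branches; this branch)]
5. Box not (not p or r), w1   [Dia-rule on 2: fresh world w1, w0Rw1]
6. not (not p or r), w1   [Box-rule on 5 via w1Rw1]
7. p, w1   [neg-or-rule on 6]
8. not r, w1   [neg-or-rule on 6]
Accessibility: w0Rw0, w0Rw1, w1Rw1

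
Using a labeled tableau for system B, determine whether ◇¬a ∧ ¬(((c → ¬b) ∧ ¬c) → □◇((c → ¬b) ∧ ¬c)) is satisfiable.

Unsatisfiable

1. ◇¬a ∧ ¬(((c → ¬b) ∧ ¬c) → □◇((c → ¬b) ∧ ¬c)), u
2. ◇¬a, u
3. ¬(((c → ¬b) ∧ ¬c) → □◇((c → ¬b) ∧ ¬c)), u
4. (c → ¬b) ∧ ¬c, u
5. ¬□◇((c → ¬b) ∧ ¬c), u
6. c → ¬b, u
7. ¬c, u
8. ¬b, u
9. ¬a, v
10. ¬◇((c → ¬b) ∧ ¬c), w
11. ¬((c → ¬b) ∧ ¬c), u
12. ¬((c → ¬b) ∧ ¬c), w
13. ¬(c → ¬b), u
14. c, u
15. b, u
Accessibility: uRu, uRv, uRw, vRu, vRv, wRu, wRw
Branch closes: c and ¬c both at u.
(One branch shown.) All branches close.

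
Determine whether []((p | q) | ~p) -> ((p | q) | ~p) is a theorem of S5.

Yes, valid

Tableau for the negation ~([]((p | q) | ~p) -> ((p | q) | ~p)):
1. ~([]((p | q) | ~p) -> ((p | q) | ~p)), w0
2. []((p | q) | ~p), w0   [~->-rule on 1]
3. ~((p | q) | ~p), w0   [~->-rule on 1]
4. ~(p | q), w0   [~|-rule on 3]
5. p, w0   [~|-rule on 3]
6. ~p, w0   [~|-rule on 4]
7. ~q, w0   [~|-rule on 4]
Accessibility: w0Rw0
Branch closes: p and ~p both at w0.
All branches of the negation close; one closing branch shown above.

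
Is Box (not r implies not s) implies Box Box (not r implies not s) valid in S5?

Tableau for the negation not (Box (not r implies not s) implies Box Box (not r implies not s)):
1. not (Box (not r implies not s) implies Box Box (not r implies not s)), 0
2. Box (not r implies not s), 0
3. not Box Box (not r implies not s), 0
4. not r implies not s, 0
5. not s, 0
6. not Box (not r implies not s), 1
7. not r implies not s, 1
8. not s, 1
9. not (not r implies not s), 2
10. not r, 2
11. s, 2
12. not r implies not s, 2
13. not s, 2
Accessibility: 0R0, 0R1, 0R2, 1R0, 1R1, 1R2, 2R0, 2R1, 2R2
Branch closes: s and not s both at 2.
Every branch of the negation's tableau closes; the branch above is one of them.

Valid in S5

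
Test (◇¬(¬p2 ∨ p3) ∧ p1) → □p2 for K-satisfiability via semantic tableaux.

Satisfiable

1. (◇¬(¬p2 ∨ p3) ∧ p1) → □p2, 0
2. □p2, 0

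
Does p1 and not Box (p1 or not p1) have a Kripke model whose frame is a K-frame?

Unsatisfiable (every branch closes)

1. p1 and not Box (p1 or not p1), u
2. p1, u
3. not Box (p1 or not p1), u
4. not (p1 or not p1), v
5. not p1, v
6. p1, v
Accessibility: uRv
Branch closes: p1 and not p1 both at v.
Every branch closes; the branch above is one of them.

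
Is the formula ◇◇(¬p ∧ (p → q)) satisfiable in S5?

1. ◇◇(¬p ∧ (p → q)), w0
2. ◇(¬p ∧ (p → q)), w1   [◇-rule on 1: fresh world w1, w0Rw1]
3. ¬p ∧ (p → q), w2   [◇-rule on 2: fresh world w2, w1Rw2]
4. ¬p, w2   [∧-rule on 3]
5. p → q, w2   [∧-rule on 3]
6. q, w2   [→-rule on 5 (branches; this branch)]
Accessibility: w0Rw0, w0Rw1, w0Rw2, w1Rw0, w1Rw1, w1Rw2, w2Rw0, w2Rw1, w2Rw2

Satisfiable (open branch found)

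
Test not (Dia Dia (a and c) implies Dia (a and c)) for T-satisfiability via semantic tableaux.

1. not (Dia Dia (a and c) implies Dia (a and c)), u
2. Dia Dia (a and c), u   [neg-implies-rule on 1]
3. not Dia (a and c), u   [neg-implies-rule on 1]
4. not (a and c), u   [neg-Dia-rule on 3 via uRu]
5. not c, u   [neg-and-rule on 4 (branches; this branch)]
6. Dia (a and c), v   [Dia-rule on 2: fresh world v, uRv]
7. not (a and c), v   [neg-Dia-rule on 3 via uRv]
8. not c, v   [neg-and-rule on 7 (branches; this branch)]
9. a and c, w   [Dia-rule on 6: fresh world w, vRw]
10. a, w   [and-rule on 9]
11. c, w   [and-rule on 9]
Accessibility: uRu, uRv, vRv, vRw, wRw

Satisfiable (open branch found)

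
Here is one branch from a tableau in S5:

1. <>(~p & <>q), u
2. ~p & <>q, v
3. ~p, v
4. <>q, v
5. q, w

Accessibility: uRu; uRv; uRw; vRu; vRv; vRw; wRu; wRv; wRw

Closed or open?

Open

No world carries both an atom and its negation.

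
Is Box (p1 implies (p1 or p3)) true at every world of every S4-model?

Valid

Tableau for the negation not Box (p1 implies (p1 or p3)):
1. not Box (p1 implies (p1 or p3)), w0
2. not (p1 implies (p1 or p3)), w1
3. p1, w1
4. not (p1 or p3), w1
5. not p1, w1
6. not p3, w1
Accessibility: w0Rw0, w0Rw1, w1Rw1
Branch closes: p1 and not p1 both at w1.
Every branch of the negation's tableau closes; the branch above is one of them.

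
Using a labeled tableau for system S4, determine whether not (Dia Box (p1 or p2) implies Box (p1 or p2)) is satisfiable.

1. not (Dia Box (p1 or p2) implies Box (p1 or p2)), u
2. Dia Box (p1 or p2), u
3. not Box (p1 or p2), u
4. Box (p1 or p2), v
5. p1 or p2, v
6. p2, v
7. not (p1 or p2), w
8. not p1, w
9. not p2, w
Accessibility: uRu, uRv, uRw, vRv, wRw

Satisfiable (open branch found)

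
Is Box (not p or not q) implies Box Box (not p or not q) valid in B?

Tableau for the negation not (Box (not p or not q) implies Box Box (not p or not q)):
1. not (Box (not p or not q) implies Box Box (not p or not q)), 0
2. Box (not p or not q), 0
3. not Box Box (not p or not q), 0
4. not p or not q, 0
5. not q, 0
6. not Box (not p or not q), 1
7. not p or not q, 1
8. not q, 1
9. not (not p or not q), 2
10. p, 2
11. q, 2
Accessibility: 0R0, 0R1, 1R0, 1R1, 1R2, 2R1, 2R2
The negation has an open branch (countermodel exists).

Not valid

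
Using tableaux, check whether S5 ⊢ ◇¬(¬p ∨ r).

Tableau for the negation ¬◇¬(¬p ∨ r):
1. ¬◇¬(¬p ∨ r), 0
2. ¬p ∨ r, 0
3. r, 0
Accessibility: 0R0
The negation has an open branch (countermodel exists).

No, not valid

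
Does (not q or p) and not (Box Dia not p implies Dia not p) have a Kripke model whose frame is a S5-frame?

No, unsatisfiable

1. (not q or p) and not (Box Dia not p implies Dia not p), w0
2. not q or p, w0
3. not (Box Dia not p implies Dia not p), w0
4. Box Dia not p, w0
5. not Dia not p, w0
6. Dia not p, w0
7. p, w0
8. not p, w1
9. Dia not p, w1
10. p, w1
Accessibility: w0Rw0, w0Rw1, w1Rw0, w1Rw1
Branch closes: p and not p both at w1.
Every branch closes; the branch above is one of them.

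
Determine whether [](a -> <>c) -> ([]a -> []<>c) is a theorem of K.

Tableau for the negation ~([](a -> <>c) -> ([]a -> []<>c)):
1. ~([](a -> <>c) -> ([]a -> []<>c)), w0
2. [](a -> <>c), w0
3. ~([]a -> []<>c), w0
4. []a, w0
5. ~[]<>c, w0
6. ~<>c, w1
7. a -> <>c, w1
8. a, w1
9. <>c, w1
10. c, w2
11. ~c, w2
Accessibility: w0Rw1, w1Rw2
Branch closes: c and ~c both at w2.
Every branch of the negation's tableau closes; the branch above is one of them.

Valid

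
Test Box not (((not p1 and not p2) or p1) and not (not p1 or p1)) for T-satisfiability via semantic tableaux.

1. Box not (((not p1 and not p2) or p1) and not (not p1 or p1)), w0
2. not (((not p1 and not p2) or p1) and not (not p1 or p1)), w0
3. not p1 or p1, w0
4. p1, w0
Accessibility: w0Rw0

Yes, satisfiable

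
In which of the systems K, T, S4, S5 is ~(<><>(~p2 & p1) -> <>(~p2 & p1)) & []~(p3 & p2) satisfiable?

K, T

T-tableau for the formula:
1. ~(<><>(~p2 & p1) -> <>(~p2 & p1)) & []~(p3 & p2), u
2. ~(<><>(~p2 & p1) -> <>(~p2 & p1)), u
3. []~(p3 & p2), u
4. <><>(~p2 & p1), u
5. ~<>(~p2 & p1), u
6. ~(p3 & p2), u
7. ~(~p2 & p1), u
8. ~p2, u
9. ~p1, u
10. <>(~p2 & p1), v
11. ~(p3 & p2), v
12. ~(~p2 & p1), v
13. ~p2, v
14. ~p1, v
15. ~p2 & p1, w
16. ~p2, w
17. p1, w
Accessibility: uRu, uRv, vRv, vRw, wRw
Complete open branch: satisfiable in T, hence also in K (this T-model is also a K-model).
S4-tableau for the formula:
1. ~(<><>(~p2 & p1) -> <>(~p2 & p1)) & []~(p3 & p2), u
2. ~(<><>(~p2 & p1) -> <>(~p2 & p1)), u
3. []~(p3 & p2), u
4. <><>(~p2 & p1), u
5. ~<>(~p2 & p1), u
6. ~(p3 & p2), u
7. ~(~p2 & p1), u
8. ~p2, u
9. ~p1, u
10. <>(~p2 & p1), v
11. ~(p3 & p2), v
12. ~(~p2 & p1), v
13. ~p2, v
14. ~p1, v
15. ~p2 & p1, w
16. ~p2, w
17. p1, w
18. ~(p3 & p2), w
19. ~(~p2 & p1), w
20. ~p1, w
Accessibility: uRu, uRv, uRw, vRv, vRw, wRw
Branch closes: p1 and ~p1 both at w.
Every branch closes (one shown): unsatisfiable in S4, hence also in S5 (every S5-frame is an S4-frame).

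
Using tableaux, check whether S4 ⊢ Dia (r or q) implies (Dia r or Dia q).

Yes, valid

Tableau for the negation not (Dia (r or q) implies (Dia r or Dia q)):
1. not (Dia (r or q) implies (Dia r or Dia q)), 0
2. Dia (r or q), 0   [neg-implies-rule on 1]
3. not (Dia r or Dia q), 0   [neg-implies-rule on 1]
4. not Dia r, 0   [neg-or-rule on 3]
5. not Dia q, 0   [neg-or-rule on 3]
6. not r, 0   [neg-Dia-rule on 4 via 0R0]
7. not q, 0   [neg-Dia-rule on 5 via 0R0]
8. r or q, 1   [Dia-rule on 2: fresh world 1, 0R1]
9. not r, 1   [neg-Dia-rule on 4 via 0R1]
10. not q, 1   [neg-Dia-rule on 5 via 0R1]
11. q, 1   [or-rule on 8 (branches; this branch)]
Accessibility: 0R0, 0R1, 1R1
Branch closes: q and not q both at 1.
All branches of the negation close; one closing branch shown above.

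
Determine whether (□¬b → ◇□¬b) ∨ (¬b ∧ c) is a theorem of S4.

Valid

Tableau for the negation ¬((□¬b → ◇□¬b) ∨ (¬b ∧ c)):
1. ¬((□¬b → ◇□¬b) ∨ (¬b ∧ c)), 0
2. ¬(□¬b → ◇□¬b), 0   [¬∨-rule on 1]
3. ¬(¬b ∧ c), 0   [¬∨-rule on 1]
4. □¬b, 0   [¬→-rule on 2]
5. ¬◇□¬b, 0   [¬→-rule on 2]
6. ¬b, 0   [□-rule on 4 via 0R0]
7. ¬□¬b, 0   [¬◇-rule on 5 via 0R0]
8. ¬c, 0   [¬∧-rule on 3 (branches; this branch)]
9. b, 1   [¬□-rule on 7: fresh world 1, 0R1]
10. ¬b, 1   [□-rule on 4 via 0R1]
Accessibility: 0R0, 0R1, 1R1
Branch closes: b and ¬b both at 1.
Every branch of the negation's tableau closes; the branch above is one of them.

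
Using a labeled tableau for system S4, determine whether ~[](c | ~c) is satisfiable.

Unsatisfiable (every branch closes)

1. ~[](c | ~c), 0
2. ~(c | ~c), 1
3. ~c, 1
4. c, 1
Accessibility: 0R0, 0R1, 1R1
Branch closes: c and ~c both at 1.
Every branch closes; the branch above is one of them.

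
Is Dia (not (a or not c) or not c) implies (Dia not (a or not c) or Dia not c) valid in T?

Tableau for the negation not (Dia (not (a or not c) or not c) implies (Dia not (a or not c) or Dia not c)):
1. not (Dia (not (a or not c) or not c) implies (Dia not (a or not c) or Dia not c)), 0
2. Dia (not (a or not c) or not c), 0
3. not (Dia not (a or not c) or Dia not c), 0
4. not Dia not (a or not c), 0
5. not Dia not c, 0
6. a or not c, 0
7. c, 0
8. a, 0
9. not (a or not c) or not c, 1
10. a or not c, 1
11. c, 1
12. not (a or not c), 1
13. not a, 1
14. not c, 1
Accessibility: 0R0, 0R1, 1R1
Branch closes: c and not c both at 1.
All branches of the negation close; one closing branch shown above.

Yes, valid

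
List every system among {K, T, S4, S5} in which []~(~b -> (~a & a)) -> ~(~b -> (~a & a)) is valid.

T, S4, S5

T-tableau for the negation ~([]~(~b -> (~a & a)) -> ~(~b -> (~a & a))):
1. ~([]~(~b -> (~a & a)) -> ~(~b -> (~a & a))), w0
2. []~(~b -> (~a & a)), w0
3. ~b -> (~a & a), w0
4. ~(~b -> (~a & a)), w0
5. ~b, w0
6. ~(~a & a), w0
7. ~a & a, w0
8. ~a, w0
9. a, w0
Accessibility: w0Rw0
Branch closes: a and ~a both at w0.
Every branch closes (one shown): valid in T, hence also in S4, S5 (every theorem of T is a theorem of S4 and S5).
K-tableau for the negation ~([]~(~b -> (~a & a)) -> ~(~b -> (~a & a))):
1. ~([]~(~b -> (~a & a)) -> ~(~b -> (~a & a))), w0
2. []~(~b -> (~a & a)), w0
3. ~b -> (~a & a), w0
4. b, w0
Complete open branch: countermodel on a K-frame, so not valid in K.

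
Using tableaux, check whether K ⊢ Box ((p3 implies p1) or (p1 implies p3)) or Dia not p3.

Tableau for the negation not (Box ((p3 implies p1) or (p1 implies p3)) or Dia not p3):
1. not (Box ((p3 implies p1) or (p1 implies p3)) or Dia not p3), w0
2. not Box ((p3 implies p1) or (p1 implies p3)), w0
3. not Dia not p3, w0
4. not ((p3 implies p1) or (p1 implies p3)), w1
5. not (p3 implies p1), w1
6. not (p1 implies p3), w1
7. p3, w1
8. not p1, w1
9. p1, w1
10. not p3, w1
Accessibility: w0Rw1
Branch closes: p1 and not p1 both at w1.
All branches of the negation close; one closing branch shown above.

Valid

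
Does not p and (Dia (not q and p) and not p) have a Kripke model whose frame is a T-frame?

1. not p and (Dia (not q and p) and not p), w0
2. not p, w0
3. Dia (not q and p) and not p, w0
4. Dia (not q and p), w0
5. not q and p, w1
6. not q, w1
7. p, w1
Accessibility: w0Rw0, w0Rw1, w1Rw1

Yes, satisfiable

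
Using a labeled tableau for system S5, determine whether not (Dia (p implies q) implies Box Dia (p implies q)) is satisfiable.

No, unsatisfiable

1. not (Dia (p implies q) implies Box Dia (p implies q)), 0
2. Dia (p implies q), 0
3. not Box Dia (p implies q), 0
4. p implies q, 1
5. q, 1
6. not Dia (p implies q), 2
7. not (p implies q), 0
8. p, 0
9. not q, 0
10. not (p implies q), 1
11. p, 1
12. not q, 1
Accessibility: 0R0, 0R1, 0R2, 1R0, 1R1, 1R2, 2R0, 2R1, 2R2
Branch closes: q and not q both at 1.
(One branch shown.) All branches close.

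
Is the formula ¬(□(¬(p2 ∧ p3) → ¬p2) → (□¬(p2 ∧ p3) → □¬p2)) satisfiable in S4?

Unsatisfiable

1. ¬(□(¬(p2 ∧ p3) → ¬p2) → (□¬(p2 ∧ p3) → □¬p2)), u
2. □(¬(p2 ∧ p3) → ¬p2), u
3. ¬(□¬(p2 ∧ p3) → □¬p2), u
4. □¬(p2 ∧ p3), u
5. ¬□¬p2, u
6. ¬(p2 ∧ p3) → ¬p2, u
7. ¬(p2 ∧ p3), u
8. ¬p2, u
9. ¬p3, u
10. p2, v
11. ¬(p2 ∧ p3) → ¬p2, v
12. ¬(p2 ∧ p3), v
13. p2 ∧ p3, v
14. p3, v
15. ¬p3, v
Accessibility: uRu, uRv, vRv
Branch closes: p3 and ¬p3 both at v.
Every branch closes; the branch above is one of them.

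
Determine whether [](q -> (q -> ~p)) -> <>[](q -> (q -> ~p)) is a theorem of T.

Tableau for the negation ~([](q -> (q -> ~p)) -> <>[](q -> (q -> ~p))):
1. ~([](q -> (q -> ~p)) -> <>[](q -> (q -> ~p))), w0
2. [](q -> (q -> ~p)), w0
3. ~<>[](q -> (q -> ~p)), w0
4. q -> (q -> ~p), w0
5. ~[](q -> (q -> ~p)), w0
6. q -> ~p, w0
7. ~p, w0
8. ~(q -> (q -> ~p)), w1
9. q, w1
10. ~(q -> ~p), w1
11. p, w1
12. q -> (q -> ~p), w1
13. ~[](q -> (q -> ~p)), w1
14. q -> ~p, w1
15. ~p, w1
Accessibility: w0Rw0, w0Rw1, w1Rw1
Branch closes: p and ~p both at w1.
All branches of the negation close; one closing branch shown above.

Yes, valid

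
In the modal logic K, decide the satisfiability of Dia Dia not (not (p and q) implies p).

Satisfiable (open branch found)

1. Dia Dia not (not (p and q) implies p), w0
2. Dia not (not (p and q) implies p), w1   [Dia-rule on 1: fresh world w1, w0Rw1]
3. not (not (p and q) implies p), w2   [Dia-rule on 2: fresh world w2, w1Rw2]
4. not (p and q), w2   [neg-implies-rule on 3]
5. not p, w2   [neg-implies-rule on 3]
6. not q, w2   [neg-and-rule on 4 (branches; this branch)]
Accessibility: w0Rw1, w1Rw2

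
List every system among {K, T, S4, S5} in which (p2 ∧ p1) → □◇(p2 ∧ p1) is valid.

S5

S4-tableau for the negation ¬((p2 ∧ p1) → □◇(p2 ∧ p1)):
1. ¬((p2 ∧ p1) → □◇(p2 ∧ p1)), u
2. p2 ∧ p1, u
3. ¬□◇(p2 ∧ p1), u
4. p2, u
5. p1, u
6. ¬◇(p2 ∧ p1), v
7. ¬(p2 ∧ p1), v
8. ¬p1, v
Accessibility: uRu, uRv, vRv
Complete open branch: countermodel on an S4-frame, so not valid in S4, nor in K, T (the same frame is also a K-frame and a T-frame).
S5-tableau for the negation ¬((p2 ∧ p1) → □◇(p2 ∧ p1)):
1. ¬((p2 ∧ p1) → □◇(p2 ∧ p1)), u
2. p2 ∧ p1, u
3. ¬□◇(p2 ∧ p1), u
4. p2, u
5. p1, u
6. ¬◇(p2 ∧ p1), v
7. ¬(p2 ∧ p1), u
8. ¬(p2 ∧ p1), v
9. ¬p1, u
Accessibility: uRu, uRv, vRu, vRv
Branch closes: p1 and ¬p1 both at u.
Every branch closes (one shown): valid in S5.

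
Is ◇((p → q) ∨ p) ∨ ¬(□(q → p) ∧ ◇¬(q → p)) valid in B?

Valid in B

Tableau for the negation ¬(◇((p → q) ∨ p) ∨ ¬(□(q → p) ∧ ◇¬(q → p))):
1. ¬(◇((p → q) ∨ p) ∨ ¬(□(q → p) ∧ ◇¬(q → p))), u
2. ¬◇((p → q) ∨ p), u   [¬∨-rule on 1]
3. □(q → p) ∧ ◇¬(q → p), u   [¬∨-rule on 1]
4. □(q → p), u   [∧-rule on 3]
5. ◇¬(q → p), u   [∧-rule on 3]
6. ¬((p → q) ∨ p), u   [¬◇-rule on 2 via uRu]
7. ¬(p → q), u   [¬∨-rule on 6]
8. ¬p, u   [¬∨-rule on 6]
9. p, u   [¬→-rule on 7]
10. ¬q, u   [¬→-rule on 7]
Accessibility: uRu
Branch closes: p and ¬p both at u.
Every branch of the negation's tableau closes; the branch above is one of them.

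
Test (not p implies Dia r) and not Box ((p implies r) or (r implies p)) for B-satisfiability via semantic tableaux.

1. (not p implies Dia r) and not Box ((p implies r) or (r implies p)), w0
2. not p implies Dia r, w0
3. not Box ((p implies r) or (r implies p)), w0
4. Dia r, w0
5. not ((p implies r) or (r implies p)), w1
6. not (p implies r), w1
7. not (r implies p), w1
8. p, w1
9. not r, w1
10. r, w1
11. not p, w1
Accessibility: w0Rw0, w0Rw1, w1Rw0, w1Rw1
Branch closes: r and not r both at w1.
Every branch closes; the branch above is one of them.

Unsatisfiable (every branch closes)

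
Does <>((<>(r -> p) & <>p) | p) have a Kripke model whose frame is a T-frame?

Satisfiable (open branch found)

1. <>((<>(r -> p) & <>p) | p), u
2. (<>(r -> p) & <>p) | p, v
3. p, v
Accessibility: uRu, uRv, vRv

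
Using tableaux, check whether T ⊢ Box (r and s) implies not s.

Tableau for the negation not (Box (r and s) implies not s):
1. not (Box (r and s) implies not s), 0
2. Box (r and s), 0
3. s, 0
4. r and s, 0
5. r, 0
Accessibility: 0R0
The negation has an open branch (countermodel exists).

No, not valid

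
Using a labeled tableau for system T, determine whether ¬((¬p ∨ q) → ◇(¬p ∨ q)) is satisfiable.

1. ¬((¬p ∨ q) → ◇(¬p ∨ q)), w0
2. ¬p ∨ q, w0
3. ¬◇(¬p ∨ q), w0
4. ¬(¬p ∨ q), w0
5. p, w0
6. ¬q, w0
7. q, w0
Accessibility: w0Rw0
Branch closes: q and ¬q both at w0.
All branches of the tableau close; one closing branch shown above.

No, unsatisfiable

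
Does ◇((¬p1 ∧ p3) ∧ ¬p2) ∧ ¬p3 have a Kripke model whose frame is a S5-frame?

1. ◇((¬p1 ∧ p3) ∧ ¬p2) ∧ ¬p3, u
2. ◇((¬p1 ∧ p3) ∧ ¬p2), u
3. ¬p3, u
4. (¬p1 ∧ p3) ∧ ¬p2, v
5. ¬p1 ∧ p3, v
6. ¬p2, v
7. ¬p1, v
8. p3, v
Accessibility: uRu, uRv, vRu, vRv

Satisfiable (open branch found)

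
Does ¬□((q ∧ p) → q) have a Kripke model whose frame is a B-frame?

1. ¬□((q ∧ p) → q), u
2. ¬((q ∧ p) → q), v
3. q ∧ p, v
4. ¬q, v
5. q, v
6. p, v
Accessibility: uRu, uRv, vRu, vRv
Branch closes: q and ¬q both at v.
(One branch shown.) All branches close.

No, unsatisfiable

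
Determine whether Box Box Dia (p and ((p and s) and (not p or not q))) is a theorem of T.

Invalid (countermodel exists)

Tableau for the negation not Box Box Dia (p and ((p and s) and (not p or not q))):
1. not Box Box Dia (p and ((p and s) and (not p or not q))), w0
2. not Box Dia (p and ((p and s) and (not p or not q))), w1
3. not Dia (p and ((p and s) and (not p or not q))), w2
4. not (p and ((p and s) and (not p or not q))), w2
5. not ((p and s) and (not p or not q)), w2
6. not (not p or not q), w2
7. p, w2
8. q, w2
Accessibility: w0Rw0, w0Rw1, w1Rw1, w1Rw2, w2Rw2
The negation has an open branch (countermodel exists).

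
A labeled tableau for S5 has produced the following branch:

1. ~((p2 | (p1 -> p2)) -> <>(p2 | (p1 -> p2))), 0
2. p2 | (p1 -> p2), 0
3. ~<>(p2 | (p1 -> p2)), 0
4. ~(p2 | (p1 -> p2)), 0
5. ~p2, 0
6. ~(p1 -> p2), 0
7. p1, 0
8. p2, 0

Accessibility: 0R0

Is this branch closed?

Closed

Both p2 and ~p2 appear at 0.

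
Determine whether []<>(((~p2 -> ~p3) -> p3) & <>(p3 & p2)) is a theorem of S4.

Tableau for the negation ~[]<>(((~p2 -> ~p3) -> p3) & <>(p3 & p2)):
1. ~[]<>(((~p2 -> ~p3) -> p3) & <>(p3 & p2)), u
2. ~<>(((~p2 -> ~p3) -> p3) & <>(p3 & p2)), v   [~[]-rule on 1: fresh world v, uRv]
3. ~(((~p2 -> ~p3) -> p3) & <>(p3 & p2)), v   [~<>-rule on 2 via vRv]
4. ~<>(p3 & p2), v   [~&-rule on 3 (branches; this branch)]
5. ~(p3 & p2), v   [~<>-rule on 4 via vRv]
6. ~p2, v   [~&-rule on 5 (branches; this branch)]
Accessibility: uRu, uRv, vRv
The negation has an open branch (countermodel exists).

Not valid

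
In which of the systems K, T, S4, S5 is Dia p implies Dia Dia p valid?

T, S4, S5

K-tableau for the negation not (Dia p implies Dia Dia p):
1. not (Dia p implies Dia Dia p), 0
2. Dia p, 0
3. not Dia Dia p, 0
4. p, 1
5. not Dia p, 1
Accessibility: 0R1
Complete open branch: countermodel on a K-frame, so not valid in K.
T-tableau for the negation not (Dia p implies Dia Dia p):
1. not (Dia p implies Dia Dia p), 0
2. Dia p, 0
3. not Dia Dia p, 0
4. not Dia p, 0
5. not p, 0
6. p, 1
7. not Dia p, 1
8. not p, 1
Accessibility: 0R0, 0R1, 1R1
Branch closes: p and not p both at 1.
Every branch closes (one shown): valid in T, hence also in S4, S5 (every theorem of T is a theorem of S4 and S5).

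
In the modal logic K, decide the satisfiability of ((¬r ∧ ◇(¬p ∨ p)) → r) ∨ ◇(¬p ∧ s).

Yes, satisfiable

1. ((¬r ∧ ◇(¬p ∨ p)) → r) ∨ ◇(¬p ∧ s), u
2. ◇(¬p ∧ s), u
3. ¬p ∧ s, v
4. ¬p, v
5. s, v
Accessibility: uRv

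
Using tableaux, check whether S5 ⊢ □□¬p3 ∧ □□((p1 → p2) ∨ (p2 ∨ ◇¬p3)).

Tableau for the negation ¬(□□¬p3 ∧ □□((p1 → p2) ∨ (p2 ∨ ◇¬p3))):
1. ¬(□□¬p3 ∧ □□((p1 → p2) ∨ (p2 ∨ ◇¬p3))), u
2. ¬□□((p1 → p2) ∨ (p2 ∨ ◇¬p3)), u
3. ¬□((p1 → p2) ∨ (p2 ∨ ◇¬p3)), v
4. ¬((p1 → p2) ∨ (p2 ∨ ◇¬p3)), w
5. ¬(p1 → p2), w
6. ¬(p2 ∨ ◇¬p3), w
7. p1, w
8. ¬p2, w
9. ¬◇¬p3, w
10. p3, u
11. p3, v
12. p3, w
Accessibility: uRu, uRv, uRw, vRu, vRv, vRw, wRu, wRv, wRw
The negation has an open branch (countermodel exists).

No, not valid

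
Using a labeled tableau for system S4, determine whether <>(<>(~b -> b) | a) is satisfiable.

Satisfiable

1. <>(<>(~b -> b) | a), u
2. <>(~b -> b) | a, v
3. a, v
Accessibility: uRu, uRv, vRv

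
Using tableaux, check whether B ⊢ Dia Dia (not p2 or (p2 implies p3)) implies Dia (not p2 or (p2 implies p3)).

Tableau for the negation not (Dia Dia (not p2 or (p2 implies p3)) implies Dia (not p2 or (p2 implies p3))):
1. not (Dia Dia (not p2 or (p2 implies p3)) implies Dia (not p2 or (p2 implies p3))), w0
2. Dia Dia (not p2 or (p2 implies p3)), w0   [neg-implies-rule on 1]
3. not Dia (not p2 or (p2 implies p3)), w0   [neg-implies-rule on 1]
4. not (not p2 or (p2 implies p3)), w0   [neg-Dia-rule on 3 via w0Rw0]
5. p2, w0   [neg-or-rule on 4]
6. not (p2 implies p3), w0   [neg-or-rule on 4]
7. not p3, w0   [neg-implies-rule on 6]
8. Dia (not p2 or (p2 implies p3)), w1   [Dia-rule on 2: fresh world w1, w0Rw1]
9. not (not p2 or (p2 implies p3)), w1   [neg-Dia-rule on 3 via w0Rw1]
10. p2, w1   [neg-or-rule on 9]
11. not (p2 implies p3), w1   [neg-or-rule on 9]
12. not p3, w1   [neg-implies-rule on 11]
13. not p2 or (p2 implies p3), w2   [Dia-rule on 8: fresh world w2, w1Rw2]
14. p2 implies p3, w2   [or-rule on 13 (branches; this branch)]
15. p3, w2   [implies-rule on 14 (branches; this branch)]
Accessibility: w0Rw0, w0Rw1, w1Rw0, w1Rw1, w1Rw2, w2Rw1, w2Rw2
The negation has an open branch (countermodel exists).

No, not valid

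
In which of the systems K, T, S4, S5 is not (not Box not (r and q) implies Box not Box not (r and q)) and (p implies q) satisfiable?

S5-tableau for the formula:
1. not (not Box not (r and q) implies Box not Box not (r and q)) and (p implies q), 0
2. not (not Box not (r and q) implies Box not Box not (r and q)), 0
3. p implies q, 0
4. not Box not (r and q), 0
5. not Box not Box not (r and q), 0
6. q, 0
7. r and q, 1
8. r, 1
9. q, 1
10. Box not (r and q), 2
11. not (r and q), 0
12. not (r and q), 1
13. not (r and q), 2
14. not r, 0
15. not q, 1
Accessibility: 0R0, 0R1, 0R2, 1R0, 1R1, 1R2, 2R0, 2R1, 2R2
Branch closes: q and not q both at 1.
Every branch closes (one shown): unsatisfiable in S5.
S4-tableau for the formula:
1. not (not Box not (r and q) implies Box not Box not (r and q)) and (p implies q), 0
2. not (not Box not (r and q) implies Box not Box not (r and q)), 0
3. p implies q, 0
4. not Box not (r and q), 0
5. not Box not Box not (r and q), 0
6. q, 0
7. r and q, 1
8. r, 1
9. q, 1
10. Box not (r and q), 2
11. not (r and q), 2
12. not q, 2
Accessibility: 0R0, 0R1, 0R2, 1R1, 2R2
Complete open branch: satisfiable in S4, hence also in K, T (this S4-model is also a K-model and a T-model).

K, T, S4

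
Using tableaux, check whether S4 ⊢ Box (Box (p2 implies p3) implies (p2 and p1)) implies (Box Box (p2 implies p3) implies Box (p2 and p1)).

Tableau for the negation not (Box (Box (p2 implies p3) implies (p2 and p1)) implies (Box Box (p2 implies p3) implies Box (p2 and p1))):
1. not (Box (Box (p2 implies p3) implies (p2 and p1)) implies (Box Box (p2 implies p3) implies Box (p2 and p1))), w0
2. Box (Box (p2 implies p3) implies (p2 and p1)), w0   [neg-implies-rule on 1]
3. not (Box Box (p2 implies p3) implies Box (p2 and p1)), w0   [neg-implies-rule on 1]
4. Box Box (p2 implies p3), w0   [neg-implies-rule on 3]
5. not Box (p2 and p1), w0   [neg-implies-rule on 3]
6. Box (p2 implies p3) implies (p2 and p1), w0   [Box-rule on 2 via w0Rw0]
7. Box (p2 implies p3), w0   [Box-rule on 4 via w0Rw0]
8. p2 implies p3, w0   [Box-rule on 7 via w0Rw0]
9. p2 and p1, w0   [implies-rule on 6 (branches; this branch)]
10. p2, w0   [and-rule on 9]
11. p1, w0   [and-rule on 9]
12. p3, w0   [implies-rule on 8 (branches; this branch)]
13. not (p2 and p1), w1   [neg-Box-rule on 5: fresh world w1, w0Rw1]
14. Box (p2 implies p3) implies (p2 and p1), w1   [Box-rule on 2 via w0Rw1]
15. Box (p2 implies p3), w1   [Box-rule on 4 via w0Rw1]
16. p2 implies p3, w1   [Box-rule on 7 via w0Rw1]
17. not p1, w1   [neg-and-rule on 13 (branches; this branch)]
18. not Box (p2 implies p3), w1   [implies-rule on 14 (branches; this branch)]
19. p3, w1   [implies-rule on 16 (branches; this branch)]
20. not (p2 implies p3), w2   [neg-Box-rule on 18: fresh world w2, w1Rw2]
21. p2, w2   [neg-implies-rule on 20]
22. not p3, w2   [neg-implies-rule on 20]
23. Box (p2 implies p3) implies (p2 and p1), w2   [Box-rule on 2 via w0Rw2]
24. Box (p2 implies p3), w2   [Box-rule on 4 via w0Rw2]
25. p2 implies p3, w2   [Box-rule on 7 via w0Rw2]
26. p2 and p1, w2   [implies-rule on 23 (branches; this branch)]
27. p1, w2   [and-rule on 26]
28. p3, w2   [implies-rule on 25 (branches; this branch)]
Accessibility: w0Rw0, w0Rw1, w0Rw2, w1Rw1, w1Rw2, w2Rw2
Branch closes: p3 and not p3 both at w2.
Every branch of the negation's tableau closes; the branch above is one of them.

Valid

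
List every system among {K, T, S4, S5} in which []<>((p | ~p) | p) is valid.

T, S4, S5

T-tableau for the negation ~[]<>((p | ~p) | p):
1. ~[]<>((p | ~p) | p), w0
2. ~<>((p | ~p) | p), w1
3. ~((p | ~p) | p), w1
4. ~(p | ~p), w1
5. ~p, w1
6. p, w1
Accessibility: w0Rw0, w0Rw1, w1Rw1
Branch closes: p and ~p both at w1.
Every branch closes (one shown): valid in T, hence also in S4, S5 (every theorem of T is a theorem of S4 and S5).
K-tableau for the negation ~[]<>((p | ~p) | p):
1. ~[]<>((p | ~p) | p), w0
2. ~<>((p | ~p) | p), w1
Accessibility: w0Rw1
Complete open branch: countermodel on a K-frame, so not valid in K.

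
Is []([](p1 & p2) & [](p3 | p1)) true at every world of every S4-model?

Tableau for the negation ~[]([](p1 & p2) & [](p3 | p1)):
1. ~[]([](p1 & p2) & [](p3 | p1)), u
2. ~([](p1 & p2) & [](p3 | p1)), v
3. ~[](p3 | p1), v
4. ~(p3 | p1), w
5. ~p3, w
6. ~p1, w
Accessibility: uRu, uRv, uRw, vRv, vRw, wRw
The negation has an open branch (countermodel exists).

Invalid (countermodel exists)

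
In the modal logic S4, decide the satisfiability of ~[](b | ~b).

Unsatisfiable (every branch closes)

1. ~[](b | ~b), w0
2. ~(b | ~b), w1   [~[]-rule on 1: fresh world w1, w0Rw1]
3. ~b, w1   [~|-rule on 2]
4. b, w1   [~|-rule on 2]
Accessibility: w0Rw0, w0Rw1, w1Rw1
Branch closes: b and ~b both at w1.
Every branch closes; the branch above is one of them.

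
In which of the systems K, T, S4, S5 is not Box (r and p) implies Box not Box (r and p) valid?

S5

S4-tableau for the negation not (not Box (r and p) implies Box not Box (r and p)):
1. not (not Box (r and p) implies Box not Box (r and p)), u
2. not Box (r and p), u
3. not Box not Box (r and p), u
4. not (r and p), v
5. not p, v
6. Box (r and p), w
7. r and p, w
8. r, w
9. p, w
Accessibility: uRu, uRv, uRw, vRv, wRw
Complete open branch: countermodel on an S4-frame, so not valid in S4, nor in K, T (the same frame is also a K-frame and a T-frame).
S5-tableau for the negation not (not Box (r and p) implies Box not Box (r and p)):
1. not (not Box (r and p) implies Box not Box (r and p)), u
2. not Box (r and p), u
3. not Box not Box (r and p), u
4. not (r and p), v
5. not p, v
6. Box (r and p), w
7. r and p, u
8. r, u
9. p, u
10. r and p, v
11. r, v
12. p, v
Accessibility: uRu, uRv, uRw, vRu, vRv, vRw, wRu, wRv, wRw
Branch closes: p and not p both at v.
Every branch closes (one shown): valid in S5.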